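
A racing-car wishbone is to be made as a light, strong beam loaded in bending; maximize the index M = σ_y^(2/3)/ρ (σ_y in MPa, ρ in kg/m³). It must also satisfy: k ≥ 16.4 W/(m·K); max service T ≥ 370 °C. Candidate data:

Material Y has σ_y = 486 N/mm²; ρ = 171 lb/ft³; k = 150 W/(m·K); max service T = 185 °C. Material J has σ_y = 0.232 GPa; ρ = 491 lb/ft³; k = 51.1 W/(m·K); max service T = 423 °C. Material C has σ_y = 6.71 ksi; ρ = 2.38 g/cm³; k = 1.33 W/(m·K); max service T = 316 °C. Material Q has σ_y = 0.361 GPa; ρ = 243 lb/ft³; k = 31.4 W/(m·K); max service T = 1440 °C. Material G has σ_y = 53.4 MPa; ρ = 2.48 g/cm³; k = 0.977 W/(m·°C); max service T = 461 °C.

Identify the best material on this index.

Screen on constraints: k ≥ 16.4 W/(m·K); max service T ≥ 370 °C. Survivors: material J, material Q.
After converting to SI:
  material J: σ_y = 232.0 MPa, ρ = 7865 kg/m³
  material Q: σ_y = 361.0 MPa, ρ = 3892 kg/m³
  material Q: M = 13.0×10⁻³
  material J: M = 4.80×10⁻³
The maximum is for material Q.

material Q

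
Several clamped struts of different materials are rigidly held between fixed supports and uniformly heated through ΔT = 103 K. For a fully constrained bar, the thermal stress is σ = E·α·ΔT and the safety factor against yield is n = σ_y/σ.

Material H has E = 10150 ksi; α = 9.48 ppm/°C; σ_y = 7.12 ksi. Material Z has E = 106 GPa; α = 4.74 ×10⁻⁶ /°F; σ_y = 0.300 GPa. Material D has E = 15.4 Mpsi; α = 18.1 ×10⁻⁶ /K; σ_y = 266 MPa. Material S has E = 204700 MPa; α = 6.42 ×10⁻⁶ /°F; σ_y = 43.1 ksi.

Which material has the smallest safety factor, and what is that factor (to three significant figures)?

material H, n = 0.718

Per material, after unit conversion:
  material H: E = 69.98, α = 9.48, σ_y = 49.09 → σ = 68.3 MPa, n = 0.718
  material Z: E = 106.0, α = 8.53, σ_y = 300.0 → σ = 93.2 MPa, n = 3.22
  material D: E = 106.2, α = 18.1, σ_y = 266.0 → σ = 198 MPa, n = 1.34
  material S: E = 204.7, α = 11.6, σ_y = 297.2 → σ = 244 MPa, n = 1.22
Smallest n: material H with n = 0.718.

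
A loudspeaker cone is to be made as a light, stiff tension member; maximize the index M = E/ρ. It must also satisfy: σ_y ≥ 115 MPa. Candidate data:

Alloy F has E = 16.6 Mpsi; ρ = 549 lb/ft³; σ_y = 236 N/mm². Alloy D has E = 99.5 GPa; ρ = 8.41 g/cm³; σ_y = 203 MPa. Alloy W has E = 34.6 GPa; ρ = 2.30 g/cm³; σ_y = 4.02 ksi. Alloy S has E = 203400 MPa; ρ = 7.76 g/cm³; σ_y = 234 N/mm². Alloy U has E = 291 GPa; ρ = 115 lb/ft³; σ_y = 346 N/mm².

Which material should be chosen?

Screen on constraints: σ_y ≥ 115 MPa. Survivors: alloy F, alloy D, alloy S, alloy U.
Putting every candidate on a common basis:
  alloy F: E = 114.5 GPa, ρ = 8794 kg/m³
  alloy D: E = 99.50 GPa, ρ = 8410 kg/m³
  alloy S: E = 203.4 GPa, ρ = 7760 kg/m³
  alloy U: E = 291.0 GPa, ρ = 1842 kg/m³
  alloy U: M = 158 MN·m/kg
  alloy S: M = 26.2 MN·m/kg
  alloy F: M = 13.0 MN·m/kg
  alloy D: M = 11.8 MN·m/kg
Alloy U ranks first.

alloy U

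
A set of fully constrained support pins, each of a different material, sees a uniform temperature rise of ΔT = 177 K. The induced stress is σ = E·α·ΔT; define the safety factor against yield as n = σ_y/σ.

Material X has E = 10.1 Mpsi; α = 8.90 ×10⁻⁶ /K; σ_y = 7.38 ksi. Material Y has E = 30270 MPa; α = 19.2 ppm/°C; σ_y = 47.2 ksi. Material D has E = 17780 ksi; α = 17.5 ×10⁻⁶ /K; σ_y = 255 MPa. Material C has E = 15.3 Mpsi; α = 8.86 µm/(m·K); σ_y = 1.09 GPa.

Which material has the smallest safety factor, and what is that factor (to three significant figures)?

material X, n = 0.464

Converting E to GPa, α to ×10⁻⁶/K, σ_y to MPa, then σ and n for each:
  material X: E = 69.64, α = 8.90, σ_y = 50.88 → σ = 110 MPa, n = 0.464
  material Y: E = 30.27, α = 19.2, σ_y = 325.4 → σ = 103 MPa, n = 3.16
  material D: E = 122.6, α = 17.5, σ_y = 255.0 → σ = 380 MPa, n = 0.672
  material C: E = 105.5, α = 8.86, σ_y = 1090 → σ = 165 MPa, n = 6.59
Smallest n: material X with n = 0.464.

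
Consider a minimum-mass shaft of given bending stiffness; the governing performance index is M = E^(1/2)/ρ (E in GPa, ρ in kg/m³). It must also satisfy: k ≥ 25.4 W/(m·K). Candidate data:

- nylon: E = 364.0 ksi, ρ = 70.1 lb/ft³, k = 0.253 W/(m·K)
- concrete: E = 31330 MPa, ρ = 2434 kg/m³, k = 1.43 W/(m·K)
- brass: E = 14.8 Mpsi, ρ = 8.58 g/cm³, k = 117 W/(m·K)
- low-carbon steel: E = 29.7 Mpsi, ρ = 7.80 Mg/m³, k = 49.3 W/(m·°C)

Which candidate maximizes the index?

low-carbon steel

Screen on constraints: k ≥ 25.4 W/(m·K). Survivors: brass, low-carbon steel.
Normalizing units and computing the index:
  brass: E = 102.0 GPa, ρ = 8580 kg/m³
  low-carbon steel: E = 204.8 GPa, ρ = 7800 kg/m³
  low-carbon steel: M = 1.83×10⁻³
  brass: M = 1.18×10⁻³
Low-carbon steel ranks first.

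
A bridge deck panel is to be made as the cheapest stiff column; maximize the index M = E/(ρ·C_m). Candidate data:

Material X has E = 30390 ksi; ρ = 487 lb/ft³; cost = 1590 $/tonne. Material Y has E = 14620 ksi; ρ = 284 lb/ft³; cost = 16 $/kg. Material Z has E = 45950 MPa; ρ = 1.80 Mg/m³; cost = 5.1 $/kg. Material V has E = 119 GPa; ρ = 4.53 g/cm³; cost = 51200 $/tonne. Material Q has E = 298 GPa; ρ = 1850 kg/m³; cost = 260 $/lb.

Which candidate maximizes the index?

Normalizing units and computing the index:
  material X: E = 209.5 GPa, ρ = 7801 kg/m³, cost = 1.590 $/kg
  material Y: E = 100.8 GPa, ρ = 4549 kg/m³, cost = 16.00 $/kg
  material Z: E = 45.95 GPa, ρ = 1800 kg/m³, cost = 5.100 $/kg
  material V: E = 119.0 GPa, ρ = 4530 kg/m³, cost = 51.20 $/kg
  material Q: E = 298.0 GPa, ρ = 1850 kg/m³, cost = 573.2 $/kg
  material X: M = 16.9 MN·m per $
  material Z: M = 5.01 MN·m per $
  material Y: M = 1.38 MN·m per $
  material V: M = 0.513 MN·m per $
  material Q: M = 0.281 MN·m per $
Highest index: material X.

material X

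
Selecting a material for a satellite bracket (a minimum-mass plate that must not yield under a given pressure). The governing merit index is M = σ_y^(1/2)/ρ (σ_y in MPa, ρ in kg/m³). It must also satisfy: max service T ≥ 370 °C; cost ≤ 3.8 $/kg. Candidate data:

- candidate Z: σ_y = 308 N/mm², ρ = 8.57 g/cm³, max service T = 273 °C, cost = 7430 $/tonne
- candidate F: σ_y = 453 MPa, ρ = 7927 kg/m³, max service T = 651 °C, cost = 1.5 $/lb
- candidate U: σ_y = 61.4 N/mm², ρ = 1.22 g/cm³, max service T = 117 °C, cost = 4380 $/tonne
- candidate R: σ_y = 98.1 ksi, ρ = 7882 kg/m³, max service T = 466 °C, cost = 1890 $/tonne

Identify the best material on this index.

Screen on constraints: max service T ≥ 370 °C; cost ≤ 3.8 $/kg. Survivors: candidate F, candidate R.
In SI units:
  candidate F: σ_y = 453.0 MPa, ρ = 7927 kg/m³
  candidate R: σ_y = 676.4 MPa, ρ = 7882 kg/m³
  candidate R: M = 3.30×10⁻³
  candidate F: M = 2.68×10⁻³
The maximum is for candidate R.

candidate R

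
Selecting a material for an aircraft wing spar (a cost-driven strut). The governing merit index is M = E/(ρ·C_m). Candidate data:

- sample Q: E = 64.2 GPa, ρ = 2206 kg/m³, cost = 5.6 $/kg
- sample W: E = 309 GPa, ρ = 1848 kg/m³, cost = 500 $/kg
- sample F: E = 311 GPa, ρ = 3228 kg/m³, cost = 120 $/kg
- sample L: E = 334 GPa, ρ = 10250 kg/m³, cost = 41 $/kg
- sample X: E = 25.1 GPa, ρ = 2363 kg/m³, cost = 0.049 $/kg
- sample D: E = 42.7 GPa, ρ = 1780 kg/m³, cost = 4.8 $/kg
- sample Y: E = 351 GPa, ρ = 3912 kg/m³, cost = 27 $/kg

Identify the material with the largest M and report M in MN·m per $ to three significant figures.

sample X, M = 217 MN·m per $

Computing M directly (units already consistent):
  sample X: M = 217 MN·m per $
  sample Q: M = 5.20 MN·m per $
  sample D: M = 5.00 MN·m per $
  sample Y: M = 3.32 MN·m per $
  sample F: M = 0.803 MN·m per $
  sample L: M = 0.795 MN·m per $
  sample W: M = 0.334 MN·m per $
Sample X ranks first.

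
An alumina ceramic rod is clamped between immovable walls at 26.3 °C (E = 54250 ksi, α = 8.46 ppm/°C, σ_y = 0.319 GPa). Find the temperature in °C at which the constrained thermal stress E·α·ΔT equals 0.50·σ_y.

E = 54250 ksi = 374.0 GPa.
σ_y = 0.319 GPa = 319.0 MPa.
E·α·ΔT = 159.5 MPa ⇒ ΔT = 159.5 / (374.0×10³ × 8.46×10⁻⁶) = 50.40 K.
T = 26.3 + 50.40 = 76.70 °C.

76.7 °C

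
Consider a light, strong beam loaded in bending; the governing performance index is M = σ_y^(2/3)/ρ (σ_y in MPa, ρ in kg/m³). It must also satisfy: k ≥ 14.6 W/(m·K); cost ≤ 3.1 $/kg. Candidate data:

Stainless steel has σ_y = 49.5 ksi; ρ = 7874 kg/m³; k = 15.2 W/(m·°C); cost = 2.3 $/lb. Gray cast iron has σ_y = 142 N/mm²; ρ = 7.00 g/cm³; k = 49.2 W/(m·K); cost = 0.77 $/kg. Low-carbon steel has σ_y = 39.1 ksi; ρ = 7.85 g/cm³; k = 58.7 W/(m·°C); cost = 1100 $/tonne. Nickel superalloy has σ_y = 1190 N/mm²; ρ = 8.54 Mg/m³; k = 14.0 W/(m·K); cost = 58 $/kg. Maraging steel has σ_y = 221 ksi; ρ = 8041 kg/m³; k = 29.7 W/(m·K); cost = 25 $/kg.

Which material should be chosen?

Screen on constraints: k ≥ 14.6 W/(m·K); cost ≤ 3.1 $/kg. Survivors: gray cast iron, low-carbon steel.
In SI units:
  gray cast iron: σ_y = 142.0 MPa, ρ = 7000 kg/m³
  low-carbon steel: σ_y = 269.6 MPa, ρ = 7850 kg/m³
  low-carbon steel: M = 5.32×10⁻³
  gray cast iron: M = 3.89×10⁻³
Low-carbon steel ranks first.

low-carbon steel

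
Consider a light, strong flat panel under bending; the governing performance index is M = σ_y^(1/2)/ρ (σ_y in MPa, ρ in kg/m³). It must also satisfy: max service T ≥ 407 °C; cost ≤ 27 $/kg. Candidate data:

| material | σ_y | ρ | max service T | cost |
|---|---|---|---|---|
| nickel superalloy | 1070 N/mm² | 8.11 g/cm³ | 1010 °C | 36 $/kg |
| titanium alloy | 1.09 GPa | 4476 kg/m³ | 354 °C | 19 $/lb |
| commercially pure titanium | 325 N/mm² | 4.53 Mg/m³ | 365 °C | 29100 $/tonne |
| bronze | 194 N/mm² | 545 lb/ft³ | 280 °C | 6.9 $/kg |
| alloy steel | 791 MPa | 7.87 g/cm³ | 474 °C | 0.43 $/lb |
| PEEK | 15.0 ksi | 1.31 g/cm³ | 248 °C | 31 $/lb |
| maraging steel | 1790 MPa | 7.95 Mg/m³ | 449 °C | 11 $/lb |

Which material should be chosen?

maraging steel

Screen on constraints: max service T ≥ 407 °C; cost ≤ 27 $/kg. Survivors: alloy steel, maraging steel.
In SI units:
  alloy steel: σ_y = 791.0 MPa, ρ = 7870 kg/m³
  maraging steel: σ_y = 1790 MPa, ρ = 7950 kg/m³
  maraging steel: M = 5.32×10⁻³
  alloy steel: M = 3.57×10⁻³
Maraging steel has the largest M.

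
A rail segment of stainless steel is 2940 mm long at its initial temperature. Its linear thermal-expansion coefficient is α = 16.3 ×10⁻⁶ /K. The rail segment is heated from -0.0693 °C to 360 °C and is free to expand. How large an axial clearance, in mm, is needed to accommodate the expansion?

17.3 mm

ΔT = 360 − (-0.0693) = 360.1 K.
ΔL = α·L₀·ΔT = 16.3×10⁻⁶ × 2940 mm × 360.1 K = 17.3 mm.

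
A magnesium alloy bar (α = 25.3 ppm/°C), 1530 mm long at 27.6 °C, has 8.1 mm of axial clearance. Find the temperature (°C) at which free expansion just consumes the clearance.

α·L₀·ΔT = 8.1 mm ⇒ ΔT = 8.1 / (25.3×10⁻⁶ × 1530.0) = 209.3 K.
T = 27.6 + 209.3 = 236.9 °C.

237 °C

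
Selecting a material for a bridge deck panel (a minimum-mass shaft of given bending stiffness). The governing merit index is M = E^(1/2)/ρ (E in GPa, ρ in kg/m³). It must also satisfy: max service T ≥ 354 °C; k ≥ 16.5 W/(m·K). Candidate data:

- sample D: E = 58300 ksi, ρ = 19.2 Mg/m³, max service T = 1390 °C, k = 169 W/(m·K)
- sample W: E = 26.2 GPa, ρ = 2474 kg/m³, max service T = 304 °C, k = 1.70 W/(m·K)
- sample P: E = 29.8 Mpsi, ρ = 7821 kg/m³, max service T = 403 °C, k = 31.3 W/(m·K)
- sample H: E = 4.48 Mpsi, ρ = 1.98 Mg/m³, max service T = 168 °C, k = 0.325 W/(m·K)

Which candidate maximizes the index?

Screen on constraints: max service T ≥ 354 °C; k ≥ 16.5 W/(m·K). Survivors: sample D, sample P.
After converting to SI:
  sample D: E = 402.0 GPa, ρ = 19200 kg/m³
  sample P: E = 205.5 GPa, ρ = 7821 kg/m³
  sample P: M = 1.83×10⁻³
  sample D: M = 1.04×10⁻³
The maximum is for sample P.

sample P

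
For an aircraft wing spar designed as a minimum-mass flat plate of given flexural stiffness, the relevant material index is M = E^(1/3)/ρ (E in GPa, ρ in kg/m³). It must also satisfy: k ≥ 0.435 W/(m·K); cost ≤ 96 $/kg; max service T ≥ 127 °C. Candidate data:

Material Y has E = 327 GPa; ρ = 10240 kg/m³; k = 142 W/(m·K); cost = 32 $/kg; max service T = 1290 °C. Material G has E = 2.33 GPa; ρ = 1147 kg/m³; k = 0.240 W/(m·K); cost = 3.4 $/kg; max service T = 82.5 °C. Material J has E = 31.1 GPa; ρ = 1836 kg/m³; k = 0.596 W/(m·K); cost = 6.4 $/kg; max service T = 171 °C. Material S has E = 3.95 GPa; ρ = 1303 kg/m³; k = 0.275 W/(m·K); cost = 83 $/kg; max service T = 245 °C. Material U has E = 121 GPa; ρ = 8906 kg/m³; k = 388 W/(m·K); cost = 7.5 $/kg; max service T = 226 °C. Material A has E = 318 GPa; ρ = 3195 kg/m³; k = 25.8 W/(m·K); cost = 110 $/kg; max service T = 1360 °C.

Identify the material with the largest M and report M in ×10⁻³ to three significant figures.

material J, M = 1.71×10⁻³

Screen on constraints: k ≥ 0.435 W/(m·K); cost ≤ 96 $/kg; max service T ≥ 127 °C. Survivors: material Y, material J, material U.
Computing M directly (units already consistent):
  material J: M = 1.71×10⁻³
  material Y: M = 0.673×10⁻³
  material U: M = 0.555×10⁻³
Highest index: material J.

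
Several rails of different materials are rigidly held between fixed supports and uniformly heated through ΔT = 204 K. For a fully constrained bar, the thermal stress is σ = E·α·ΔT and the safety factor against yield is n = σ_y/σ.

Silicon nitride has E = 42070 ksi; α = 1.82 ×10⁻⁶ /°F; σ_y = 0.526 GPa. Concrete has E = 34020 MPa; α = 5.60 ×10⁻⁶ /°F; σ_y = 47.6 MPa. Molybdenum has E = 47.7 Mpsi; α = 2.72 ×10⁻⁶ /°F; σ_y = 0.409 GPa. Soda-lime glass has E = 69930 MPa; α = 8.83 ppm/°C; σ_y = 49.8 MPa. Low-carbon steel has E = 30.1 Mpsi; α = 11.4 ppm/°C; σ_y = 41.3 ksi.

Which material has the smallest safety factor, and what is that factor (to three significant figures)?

soda-lime glass, n = 0.395

In consistent units (E in GPa, α in ×10⁻⁶/K, σ_y in MPa):
  silicon nitride: E = 290.1, α = 3.28, σ_y = 526.0 → σ = 194 MPa, n = 2.71
  concrete: E = 34.02, α = 10.1, σ_y = 47.60 → σ = 70.0 MPa, n = 0.680
  molybdenum: E = 328.9, α = 4.90, σ_y = 409.0 → σ = 328 MPa, n = 1.25
  soda-lime glass: E = 69.93, α = 8.83, σ_y = 49.80 → σ = 126 MPa, n = 0.395
  low-carbon steel: E = 207.5, α = 11.4, σ_y = 284.8 → σ = 483 MPa, n = 0.590
Smallest n: soda-lime glass with n = 0.395.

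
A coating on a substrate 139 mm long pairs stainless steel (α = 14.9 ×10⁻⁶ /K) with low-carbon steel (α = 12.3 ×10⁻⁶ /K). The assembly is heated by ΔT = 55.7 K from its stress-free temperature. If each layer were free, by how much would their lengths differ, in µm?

Δα = |14.9 − 12.3|×10⁻⁶/K = 2.60×10⁻⁶/K.
ΔL_mismatch = Δα·L·ΔT = 2.60×10⁻⁶ × 139.0 mm × 55.7 K = 20.1 µm.

20.1 µm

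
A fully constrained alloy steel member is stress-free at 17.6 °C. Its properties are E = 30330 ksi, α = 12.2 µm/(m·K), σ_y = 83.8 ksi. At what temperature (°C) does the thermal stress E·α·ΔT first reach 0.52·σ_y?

E = 30330 ksi = 209.1 GPa.
σ_y = 83.8 ksi = 577.8 MPa.
E·α·ΔT = 300.4 MPa ⇒ ΔT = 300.4 / (209.1×10³ × 12.2×10⁻⁶) = 117.8 K.
T = 17.6 + 117.8 = 135.4 °C.

135 °C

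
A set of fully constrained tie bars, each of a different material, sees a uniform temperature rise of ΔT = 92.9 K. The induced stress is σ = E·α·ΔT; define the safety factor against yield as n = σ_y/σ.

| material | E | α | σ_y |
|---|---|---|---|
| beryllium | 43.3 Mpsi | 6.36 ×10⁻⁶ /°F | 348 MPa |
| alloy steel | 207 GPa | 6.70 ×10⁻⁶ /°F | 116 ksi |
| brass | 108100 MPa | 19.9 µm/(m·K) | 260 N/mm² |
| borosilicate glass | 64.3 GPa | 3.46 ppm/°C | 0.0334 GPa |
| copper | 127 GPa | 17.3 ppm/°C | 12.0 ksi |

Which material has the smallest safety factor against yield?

copper

Converting E to GPa, α to ×10⁻⁶/K, σ_y to MPa, then σ and n for each:
  beryllium: E = 298.5, α = 11.4, σ_y = 348.0 → σ = 318 MPa, n = 1.10
  alloy steel: E = 207.0, α = 12.1, σ_y = 799.8 → σ = 232 MPa, n = 3.45
  brass: E = 108.1, α = 19.9, σ_y = 260.0 → σ = 200 MPa, n = 1.30
  borosilicate glass: E = 64.30, α = 3.46, σ_y = 33.40 → σ = 20.7 MPa, n = 1.62
  copper: E = 127.0, α = 17.3, σ_y = 82.74 → σ = 204 MPa, n = 0.405
Smallest n: copper with n = 0.405.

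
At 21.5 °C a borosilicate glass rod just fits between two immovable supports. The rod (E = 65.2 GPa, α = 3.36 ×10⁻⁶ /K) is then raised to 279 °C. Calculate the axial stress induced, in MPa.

56.4 MPa

ΔT = 257.5 K. Constrained thermal stress σ = E·α·ΔT = 65.20×10³ MPa × 3.36×10⁻⁶ × 257.5 = 56.4 MPa (compressive).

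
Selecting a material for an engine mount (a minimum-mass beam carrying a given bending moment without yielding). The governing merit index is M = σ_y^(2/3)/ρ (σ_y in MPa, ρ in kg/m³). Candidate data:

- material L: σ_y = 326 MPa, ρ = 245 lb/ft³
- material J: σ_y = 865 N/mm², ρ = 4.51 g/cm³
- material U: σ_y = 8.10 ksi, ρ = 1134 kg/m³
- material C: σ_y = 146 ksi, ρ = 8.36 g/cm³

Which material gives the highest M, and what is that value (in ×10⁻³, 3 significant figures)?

After converting to SI:
  material L: σ_y = 326.0 MPa, ρ = 3925 kg/m³
  material J: σ_y = 865.0 MPa, ρ = 4510 kg/m³
  material U: σ_y = 55.85 MPa, ρ = 1134 kg/m³
  material C: σ_y = 1007 MPa, ρ = 8360 kg/m³
  material J: M = 20.1×10⁻³
  material U: M = 12.9×10⁻³
  material L: M = 12.1×10⁻³
  material C: M = 12.0×10⁻³
Material J has the largest M.

material J, M = 20.1×10⁻³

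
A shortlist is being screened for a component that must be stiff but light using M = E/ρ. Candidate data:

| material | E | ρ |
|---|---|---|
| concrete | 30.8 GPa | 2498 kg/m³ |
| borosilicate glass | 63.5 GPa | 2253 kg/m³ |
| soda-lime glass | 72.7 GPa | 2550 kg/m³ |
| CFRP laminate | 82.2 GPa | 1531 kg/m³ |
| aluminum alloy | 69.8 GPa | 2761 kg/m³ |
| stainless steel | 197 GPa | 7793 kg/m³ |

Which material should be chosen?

CFRP laminate

Evaluate M for each candidate:
  CFRP laminate: M = 53.7 MN·m/kg
  soda-lime glass: M = 28.5 MN·m/kg
  borosilicate glass: M = 28.2 MN·m/kg
  aluminum alloy: M = 25.3 MN·m/kg
  stainless steel: M = 25.3 MN·m/kg
  concrete: M = 12.3 MN·m/kg
The maximum is for CFRP laminate.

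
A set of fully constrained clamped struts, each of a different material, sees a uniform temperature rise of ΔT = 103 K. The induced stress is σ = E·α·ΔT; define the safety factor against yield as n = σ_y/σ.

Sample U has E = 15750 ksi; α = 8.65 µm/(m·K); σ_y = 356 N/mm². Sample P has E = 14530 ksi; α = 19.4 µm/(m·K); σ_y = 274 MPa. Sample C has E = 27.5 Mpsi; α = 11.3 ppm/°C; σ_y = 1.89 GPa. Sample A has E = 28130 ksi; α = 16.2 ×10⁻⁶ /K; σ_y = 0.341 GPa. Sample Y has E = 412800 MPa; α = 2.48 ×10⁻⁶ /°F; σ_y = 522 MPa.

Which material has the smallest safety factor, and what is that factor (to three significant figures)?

Converting E to GPa, α to ×10⁻⁶/K, σ_y to MPa, then σ and n for each:
  sample U: E = 108.6, α = 8.65, σ_y = 356.0 → σ = 96.8 MPa, n = 3.68
  sample P: E = 100.2, α = 19.4, σ_y = 274.0 → σ = 200 MPa, n = 1.37
  sample C: E = 189.6, α = 11.3, σ_y = 1890 → σ = 221 MPa, n = 8.56
  sample A: E = 193.9, α = 16.2, σ_y = 341.0 → σ = 324 MPa, n = 1.05
  sample Y: E = 412.8, α = 4.46, σ_y = 522.0 → σ = 190 MPa, n = 2.75
Sample A has the lowest safety factor, n = 1.05.

sample A, n = 1.05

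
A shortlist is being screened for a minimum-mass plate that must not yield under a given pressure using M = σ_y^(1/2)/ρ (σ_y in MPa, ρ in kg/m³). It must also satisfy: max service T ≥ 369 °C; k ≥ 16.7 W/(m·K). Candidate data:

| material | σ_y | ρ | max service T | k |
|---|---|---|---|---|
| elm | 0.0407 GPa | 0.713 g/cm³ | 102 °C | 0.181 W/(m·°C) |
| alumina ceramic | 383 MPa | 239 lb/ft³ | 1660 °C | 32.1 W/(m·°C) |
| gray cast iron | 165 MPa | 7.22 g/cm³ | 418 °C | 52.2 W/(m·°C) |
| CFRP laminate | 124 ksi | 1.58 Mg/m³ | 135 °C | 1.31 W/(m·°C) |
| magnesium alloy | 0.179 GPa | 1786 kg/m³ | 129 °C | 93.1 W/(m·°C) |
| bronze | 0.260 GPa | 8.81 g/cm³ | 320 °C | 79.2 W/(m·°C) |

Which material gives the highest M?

alumina ceramic

Screen on constraints: max service T ≥ 369 °C; k ≥ 16.7 W/(m·K). Survivors: alumina ceramic, gray cast iron.
In SI units:
  alumina ceramic: σ_y = 383.0 MPa, ρ = 3828 kg/m³
  gray cast iron: σ_y = 165.0 MPa, ρ = 7220 kg/m³
  alumina ceramic: M = 5.11×10⁻³
  gray cast iron: M = 1.78×10⁻³
Highest index: alumina ceramic.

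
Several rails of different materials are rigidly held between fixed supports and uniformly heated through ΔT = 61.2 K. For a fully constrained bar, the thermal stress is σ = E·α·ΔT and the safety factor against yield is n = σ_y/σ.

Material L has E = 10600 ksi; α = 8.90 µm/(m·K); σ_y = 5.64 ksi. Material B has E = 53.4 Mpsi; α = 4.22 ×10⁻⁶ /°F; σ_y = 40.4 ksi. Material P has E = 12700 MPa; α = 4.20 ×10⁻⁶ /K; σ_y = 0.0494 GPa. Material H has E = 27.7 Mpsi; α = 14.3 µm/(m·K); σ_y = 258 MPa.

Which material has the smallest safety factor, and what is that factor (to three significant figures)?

material L, n = 0.977

With everything in SI (GPa, ×10⁻⁶/K, MPa):
  material L: E = 73.08, α = 8.90, σ_y = 38.89 → σ = 39.8 MPa, n = 0.977
  material B: E = 368.2, α = 7.60, σ_y = 278.5 → σ = 171 MPa, n = 1.63
  material P: E = 12.70, α = 4.20, σ_y = 49.40 → σ = 3.26 MPa, n = 15.1
  material H: E = 191.0, α = 14.3, σ_y = 258.0 → σ = 167 MPa, n = 1.54
The minimum is material L at n = 0.977.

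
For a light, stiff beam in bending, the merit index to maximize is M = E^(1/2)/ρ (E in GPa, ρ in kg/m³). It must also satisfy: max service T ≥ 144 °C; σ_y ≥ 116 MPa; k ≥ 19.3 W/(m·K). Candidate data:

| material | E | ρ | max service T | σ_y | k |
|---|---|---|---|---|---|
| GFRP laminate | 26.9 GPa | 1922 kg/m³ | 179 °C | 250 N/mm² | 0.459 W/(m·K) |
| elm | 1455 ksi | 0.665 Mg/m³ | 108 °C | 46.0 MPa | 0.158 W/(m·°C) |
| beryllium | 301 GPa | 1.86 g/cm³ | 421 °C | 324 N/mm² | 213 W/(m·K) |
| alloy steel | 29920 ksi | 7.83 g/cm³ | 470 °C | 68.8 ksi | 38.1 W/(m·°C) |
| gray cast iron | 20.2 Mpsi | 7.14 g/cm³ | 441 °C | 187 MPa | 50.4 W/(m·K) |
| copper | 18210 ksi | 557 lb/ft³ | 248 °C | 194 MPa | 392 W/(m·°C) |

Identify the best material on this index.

beryllium

Screen on constraints: max service T ≥ 144 °C; σ_y ≥ 116 MPa; k ≥ 19.3 W/(m·K). Survivors: beryllium, alloy steel, gray cast iron, copper.
Putting every candidate on a common basis:
  beryllium: E = 301.0 GPa, ρ = 1860 kg/m³
  alloy steel: E = 206.3 GPa, ρ = 7830 kg/m³
  gray cast iron: E = 139.3 GPa, ρ = 7140 kg/m³
  copper: E = 125.6 GPa, ρ = 8922 kg/m³
  beryllium: M = 9.33×10⁻³
  alloy steel: M = 1.83×10⁻³
  gray cast iron: M = 1.65×10⁻³
  copper: M = 1.26×10⁻³
Beryllium ranks first.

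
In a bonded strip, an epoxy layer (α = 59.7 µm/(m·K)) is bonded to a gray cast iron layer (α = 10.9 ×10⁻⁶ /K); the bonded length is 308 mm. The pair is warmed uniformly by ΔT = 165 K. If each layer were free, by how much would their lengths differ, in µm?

Δα = |59.7 − 10.9|×10⁻⁶/K = 48.8×10⁻⁶/K.
ΔL_mismatch = Δα·L·ΔT = 48.8×10⁻⁶ × 308.0 mm × 165.0 K = 2480 µm.

2480 µm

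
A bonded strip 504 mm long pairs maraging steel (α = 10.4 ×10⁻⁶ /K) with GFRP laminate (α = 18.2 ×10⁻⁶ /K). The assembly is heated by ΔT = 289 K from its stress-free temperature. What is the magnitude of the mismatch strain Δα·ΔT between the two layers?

2.25×10⁻³

Δα = |10.4 − 18.2|×10⁻⁶/K = 7.80×10⁻⁶/K.
Mismatch strain = Δα·ΔT = 7.80×10⁻⁶ × 289.0 = 2.25×10⁻³.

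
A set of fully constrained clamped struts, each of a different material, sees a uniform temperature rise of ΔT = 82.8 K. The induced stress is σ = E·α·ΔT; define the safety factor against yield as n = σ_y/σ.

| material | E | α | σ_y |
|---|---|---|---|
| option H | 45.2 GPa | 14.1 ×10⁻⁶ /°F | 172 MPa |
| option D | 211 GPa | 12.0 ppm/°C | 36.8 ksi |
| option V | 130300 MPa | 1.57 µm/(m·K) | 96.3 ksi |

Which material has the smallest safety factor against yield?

With everything in SI (GPa, ×10⁻⁶/K, MPa):
  option H: E = 45.20, α = 25.4, σ_y = 172.0 → σ = 95.0 MPa, n = 1.81
  option D: E = 211.0, α = 12.0, σ_y = 253.7 → σ = 210 MPa, n = 1.21
  option V: E = 130.3, α = 1.57, σ_y = 664.0 → σ = 16.9 MPa, n = 39.2
Smallest n: option D with n = 1.21.

option D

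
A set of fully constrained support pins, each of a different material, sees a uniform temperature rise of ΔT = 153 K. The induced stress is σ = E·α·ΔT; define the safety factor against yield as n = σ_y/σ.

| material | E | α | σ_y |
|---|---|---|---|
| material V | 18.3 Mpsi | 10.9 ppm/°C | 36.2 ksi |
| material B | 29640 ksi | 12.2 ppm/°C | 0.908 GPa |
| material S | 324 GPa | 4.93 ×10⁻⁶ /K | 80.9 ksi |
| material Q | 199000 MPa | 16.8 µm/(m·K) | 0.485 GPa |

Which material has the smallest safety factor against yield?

material Q

With everything in SI (GPa, ×10⁻⁶/K, MPa):
  material V: E = 126.2, α = 10.9, σ_y = 249.6 → σ = 210 MPa, n = 1.19
  material B: E = 204.4, α = 12.2, σ_y = 908.0 → σ = 381 MPa, n = 2.38
  material S: E = 324.0, α = 4.93, σ_y = 557.8 → σ = 244 MPa, n = 2.28
  material Q: E = 199.0, α = 16.8, σ_y = 485.0 → σ = 512 MPa, n = 0.948
Material Q has the lowest safety factor, n = 0.948.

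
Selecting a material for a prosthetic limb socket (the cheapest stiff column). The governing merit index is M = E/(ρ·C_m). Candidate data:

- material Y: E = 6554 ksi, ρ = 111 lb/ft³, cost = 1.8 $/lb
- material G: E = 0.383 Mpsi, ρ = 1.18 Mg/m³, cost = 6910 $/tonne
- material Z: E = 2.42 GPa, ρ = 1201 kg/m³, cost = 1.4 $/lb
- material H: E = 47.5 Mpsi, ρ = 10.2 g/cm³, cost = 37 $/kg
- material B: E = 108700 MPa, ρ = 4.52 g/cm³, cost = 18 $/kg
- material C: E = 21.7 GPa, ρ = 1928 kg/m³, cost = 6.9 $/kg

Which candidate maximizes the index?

material Y

Putting every candidate on a common basis:
  material Y: E = 45.19 GPa, ρ = 1778 kg/m³, cost = 3.968 $/kg
  material G: E = 2.641 GPa, ρ = 1180 kg/m³, cost = 6.910 $/kg
  material Z: E = 2.420 GPa, ρ = 1201 kg/m³, cost = 3.086 $/kg
  material H: E = 327.5 GPa, ρ = 10200 kg/m³, cost = 37.00 $/kg
  material B: E = 108.7 GPa, ρ = 4520 kg/m³, cost = 18.00 $/kg
  material C: E = 21.70 GPa, ρ = 1928 kg/m³, cost = 6.900 $/kg
  material Y: M = 6.40 MN·m per $
  material C: M = 1.63 MN·m per $
  material B: M = 1.34 MN·m per $
  material H: M = 0.868 MN·m per $
  material Z: M = 0.653 MN·m per $
  material G: M = 0.324 MN·m per $
Material Y has the largest M.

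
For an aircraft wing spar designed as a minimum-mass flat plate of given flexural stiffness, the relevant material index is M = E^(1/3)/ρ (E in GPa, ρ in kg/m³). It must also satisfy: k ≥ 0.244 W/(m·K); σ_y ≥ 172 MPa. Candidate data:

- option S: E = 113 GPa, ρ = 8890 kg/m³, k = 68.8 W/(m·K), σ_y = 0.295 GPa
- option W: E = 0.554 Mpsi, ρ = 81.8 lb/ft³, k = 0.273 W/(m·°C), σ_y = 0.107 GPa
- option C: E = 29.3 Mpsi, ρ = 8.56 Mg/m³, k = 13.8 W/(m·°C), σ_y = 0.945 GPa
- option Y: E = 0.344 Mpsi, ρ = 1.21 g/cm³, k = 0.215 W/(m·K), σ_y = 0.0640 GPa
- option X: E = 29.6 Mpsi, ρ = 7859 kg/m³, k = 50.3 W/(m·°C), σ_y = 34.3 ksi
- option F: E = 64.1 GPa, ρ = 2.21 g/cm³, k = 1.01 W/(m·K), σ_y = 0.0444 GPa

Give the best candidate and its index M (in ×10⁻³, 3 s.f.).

option X, M = 0.749×10⁻³

Screen on constraints: k ≥ 0.244 W/(m·K); σ_y ≥ 172 MPa. Survivors: option S, option C, option X.
After converting to SI:
  option S: E = 113.0 GPa, ρ = 8890 kg/m³
  option C: E = 202.0 GPa, ρ = 8560 kg/m³
  option X: E = 204.1 GPa, ρ = 7859 kg/m³
  option X: M = 0.749×10⁻³
  option C: M = 0.685×10⁻³
  option S: M = 0.544×10⁻³
Option X has the largest M.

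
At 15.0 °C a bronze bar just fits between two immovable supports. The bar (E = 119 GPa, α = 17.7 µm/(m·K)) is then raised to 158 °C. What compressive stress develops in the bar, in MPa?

ΔT = 143.0 K. Constrained thermal stress σ = E·α·ΔT = 119.0×10³ MPa × 17.7×10⁻⁶ × 143.0 = 301 MPa (compressive).

301 MPa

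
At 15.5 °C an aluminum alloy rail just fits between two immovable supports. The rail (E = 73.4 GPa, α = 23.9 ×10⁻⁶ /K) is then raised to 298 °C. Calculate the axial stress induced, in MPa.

496 MPa

ΔT = 282.5 K. Constrained thermal stress σ = E·α·ΔT = 73.40×10³ MPa × 23.9×10⁻⁶ × 282.5 = 496 MPa (compressive).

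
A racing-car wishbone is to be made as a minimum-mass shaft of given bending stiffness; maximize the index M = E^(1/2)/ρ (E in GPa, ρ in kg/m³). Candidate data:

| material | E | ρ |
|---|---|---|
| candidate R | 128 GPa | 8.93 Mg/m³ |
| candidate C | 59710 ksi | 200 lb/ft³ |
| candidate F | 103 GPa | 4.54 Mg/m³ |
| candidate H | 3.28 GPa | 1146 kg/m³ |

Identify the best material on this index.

candidate C

In SI units:
  candidate R: E = 128.0 GPa, ρ = 8930 kg/m³
  candidate C: E = 411.7 GPa, ρ = 3204 kg/m³
  candidate F: E = 103.0 GPa, ρ = 4540 kg/m³
  candidate H: E = 3.280 GPa, ρ = 1146 kg/m³
  candidate C: M = 6.33×10⁻³
  candidate F: M = 2.24×10⁻³
  candidate H: M = 1.58×10⁻³
  candidate R: M = 1.27×10⁻³
Candidate C has the largest M.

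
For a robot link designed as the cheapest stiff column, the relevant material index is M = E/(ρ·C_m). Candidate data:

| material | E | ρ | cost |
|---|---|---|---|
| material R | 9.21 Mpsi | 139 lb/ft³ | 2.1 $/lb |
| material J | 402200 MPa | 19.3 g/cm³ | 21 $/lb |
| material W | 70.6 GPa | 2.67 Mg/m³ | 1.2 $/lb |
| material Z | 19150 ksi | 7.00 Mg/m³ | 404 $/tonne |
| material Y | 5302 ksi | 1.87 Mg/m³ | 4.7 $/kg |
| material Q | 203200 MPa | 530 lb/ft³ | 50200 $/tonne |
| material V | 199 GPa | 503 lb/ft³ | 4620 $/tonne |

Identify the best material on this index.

After converting to SI:
  material R: E = 63.50 GPa, ρ = 2227 kg/m³, cost = 4.630 $/kg
  material J: E = 402.2 GPa, ρ = 19300 kg/m³, cost = 46.30 $/kg
  material W: E = 70.60 GPa, ρ = 2670 kg/m³, cost = 2.646 $/kg
  material Z: E = 132.0 GPa, ρ = 7000 kg/m³, cost = 0.4040 $/kg
  material Y: E = 36.56 GPa, ρ = 1870 kg/m³, cost = 4.700 $/kg
  material Q: E = 203.2 GPa, ρ = 8490 kg/m³, cost = 50.20 $/kg
  material V: E = 199.0 GPa, ρ = 8057 kg/m³, cost = 4.620 $/kg
  material Z: M = 46.7 MN·m per $
  material W: M = 10.0 MN·m per $
  material R: M = 6.16 MN·m per $
  material V: M = 5.35 MN·m per $
  material Y: M = 4.16 MN·m per $
  material Q: M = 0.477 MN·m per $
  material J: M = 0.450 MN·m per $
Highest index: material Z.

material Z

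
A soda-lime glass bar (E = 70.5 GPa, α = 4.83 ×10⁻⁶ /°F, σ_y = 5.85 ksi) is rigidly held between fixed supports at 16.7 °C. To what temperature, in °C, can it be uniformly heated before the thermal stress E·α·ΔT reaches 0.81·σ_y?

70.0 °C

α = 4.83×10⁻⁶/°F × 9/5 = 8.69×10⁻⁶/K.
σ_y = 5.85 ksi = 40.33 MPa.
E·α·ΔT = 32.67 MPa ⇒ ΔT = 32.67 / (70.50×10³ × 8.69×10⁻⁶) = 53.30 K.
T = 16.7 + 53.30 = 70.00 °C.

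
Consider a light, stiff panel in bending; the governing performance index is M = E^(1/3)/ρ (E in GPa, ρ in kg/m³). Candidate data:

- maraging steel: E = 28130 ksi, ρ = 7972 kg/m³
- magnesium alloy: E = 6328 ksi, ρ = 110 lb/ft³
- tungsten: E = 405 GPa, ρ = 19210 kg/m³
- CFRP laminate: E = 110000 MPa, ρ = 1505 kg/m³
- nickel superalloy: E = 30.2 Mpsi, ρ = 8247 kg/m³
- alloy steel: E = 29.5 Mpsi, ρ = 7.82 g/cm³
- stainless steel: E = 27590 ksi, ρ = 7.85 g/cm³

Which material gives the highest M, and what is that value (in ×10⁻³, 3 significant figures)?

CFRP laminate, M = 3.18×10⁻³

After converting to SI:
  maraging steel: E = 193.9 GPa, ρ = 7972 kg/m³
  magnesium alloy: E = 43.63 GPa, ρ = 1762 kg/m³
  tungsten: E = 405.0 GPa, ρ = 19210 kg/m³
  CFRP laminate: E = 110.0 GPa, ρ = 1505 kg/m³
  nickel superalloy: E = 208.2 GPa, ρ = 8247 kg/m³
  alloy steel: E = 203.4 GPa, ρ = 7820 kg/m³
  stainless steel: E = 190.2 GPa, ρ = 7850 kg/m³
  CFRP laminate: M = 3.18×10⁻³
  magnesium alloy: M = 2.00×10⁻³
  alloy steel: M = 0.752×10⁻³
  stainless steel: M = 0.733×10⁻³
  maraging steel: M = 0.726×10⁻³
  nickel superalloy: M = 0.719×10⁻³
  tungsten: M = 0.385×10⁻³
CFRP laminate ranks first.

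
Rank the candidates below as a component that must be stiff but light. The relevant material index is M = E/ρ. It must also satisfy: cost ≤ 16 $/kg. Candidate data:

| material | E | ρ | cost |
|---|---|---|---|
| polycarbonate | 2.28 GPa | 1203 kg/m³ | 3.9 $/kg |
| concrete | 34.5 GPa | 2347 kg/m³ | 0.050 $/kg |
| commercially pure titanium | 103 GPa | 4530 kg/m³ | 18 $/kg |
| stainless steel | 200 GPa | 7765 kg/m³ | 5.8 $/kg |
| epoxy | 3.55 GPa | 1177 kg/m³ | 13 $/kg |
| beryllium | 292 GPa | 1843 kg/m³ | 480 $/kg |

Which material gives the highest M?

Screen on constraints: cost ≤ 16 $/kg. Survivors: polycarbonate, concrete, stainless steel, epoxy.
Computing M directly (units already consistent):
  stainless steel: M = 25.8 MN·m/kg
  concrete: M = 14.7 MN·m/kg
  epoxy: M = 3.02 MN·m/kg
  polycarbonate: M = 1.90 MN·m/kg
The maximum is for stainless steel.

stainless steel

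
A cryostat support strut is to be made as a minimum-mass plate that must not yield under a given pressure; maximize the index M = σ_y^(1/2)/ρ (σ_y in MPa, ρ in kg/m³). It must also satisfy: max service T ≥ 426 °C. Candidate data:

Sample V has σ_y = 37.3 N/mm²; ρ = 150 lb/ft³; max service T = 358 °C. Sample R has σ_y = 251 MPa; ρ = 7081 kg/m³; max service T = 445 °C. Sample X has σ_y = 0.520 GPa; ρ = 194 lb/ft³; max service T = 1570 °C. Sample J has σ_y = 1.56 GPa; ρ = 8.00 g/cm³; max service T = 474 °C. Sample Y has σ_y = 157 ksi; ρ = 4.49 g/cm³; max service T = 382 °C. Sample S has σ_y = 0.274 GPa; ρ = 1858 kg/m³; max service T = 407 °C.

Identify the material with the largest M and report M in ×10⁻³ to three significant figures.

Screen on constraints: max service T ≥ 426 °C. Survivors: sample R, sample X, sample J.
After converting to SI:
  sample R: σ_y = 251.0 MPa, ρ = 7081 kg/m³
  sample X: σ_y = 520.0 MPa, ρ = 3108 kg/m³
  sample J: σ_y = 1560 MPa, ρ = 8000 kg/m³
  sample X: M = 7.34×10⁻³
  sample J: M = 4.94×10⁻³
  sample R: M = 2.24×10⁻³
Sample X has the largest M.

sample X, M = 7.34×10⁻³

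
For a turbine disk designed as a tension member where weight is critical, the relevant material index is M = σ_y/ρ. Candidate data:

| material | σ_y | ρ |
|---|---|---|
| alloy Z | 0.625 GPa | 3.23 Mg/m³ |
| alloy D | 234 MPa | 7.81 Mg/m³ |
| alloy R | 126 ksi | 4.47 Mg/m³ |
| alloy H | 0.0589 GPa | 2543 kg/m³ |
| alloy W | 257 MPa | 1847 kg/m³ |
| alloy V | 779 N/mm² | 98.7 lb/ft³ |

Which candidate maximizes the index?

After converting to SI:
  alloy Z: σ_y = 625.0 MPa, ρ = 3230 kg/m³
  alloy D: σ_y = 234.0 MPa, ρ = 7810 kg/m³
  alloy R: σ_y = 868.7 MPa, ρ = 4470 kg/m³
  alloy H: σ_y = 58.90 MPa, ρ = 2543 kg/m³
  alloy W: σ_y = 257.0 MPa, ρ = 1847 kg/m³
  alloy V: σ_y = 779.0 MPa, ρ = 1581 kg/m³
  alloy V: M = 493 kN·m/kg
  alloy R: M = 194 kN·m/kg
  alloy Z: M = 193 kN·m/kg
  alloy W: M = 139 kN·m/kg
  alloy D: M = 30.0 kN·m/kg
  alloy H: M = 23.2 kN·m/kg
Alloy V ranks first.

alloy V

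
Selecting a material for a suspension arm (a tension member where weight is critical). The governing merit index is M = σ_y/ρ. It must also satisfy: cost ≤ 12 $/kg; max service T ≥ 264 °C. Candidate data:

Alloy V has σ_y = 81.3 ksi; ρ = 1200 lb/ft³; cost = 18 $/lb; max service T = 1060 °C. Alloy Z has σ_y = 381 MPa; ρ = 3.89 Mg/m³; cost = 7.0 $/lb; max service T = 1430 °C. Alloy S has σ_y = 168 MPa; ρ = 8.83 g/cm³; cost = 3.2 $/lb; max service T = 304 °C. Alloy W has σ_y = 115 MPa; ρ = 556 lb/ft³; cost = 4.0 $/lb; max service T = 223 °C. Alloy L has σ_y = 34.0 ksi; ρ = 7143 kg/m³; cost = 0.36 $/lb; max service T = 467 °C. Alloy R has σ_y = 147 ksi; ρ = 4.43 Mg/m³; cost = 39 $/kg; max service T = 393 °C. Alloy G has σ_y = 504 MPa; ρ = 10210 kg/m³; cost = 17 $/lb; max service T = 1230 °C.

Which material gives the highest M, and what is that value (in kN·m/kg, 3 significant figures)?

Screen on constraints: cost ≤ 12 $/kg; max service T ≥ 264 °C. Survivors: alloy S, alloy L.
Convert each candidate to consistent units, then evaluate M:
  alloy S: σ_y = 168.0 MPa, ρ = 8830 kg/m³
  alloy L: σ_y = 234.4 MPa, ρ = 7143 kg/m³
  alloy L: M = 32.8 kN·m/kg
  alloy S: M = 19.0 kN·m/kg
Alloy L has the largest M.

alloy L, M = 32.8 kN·m/kg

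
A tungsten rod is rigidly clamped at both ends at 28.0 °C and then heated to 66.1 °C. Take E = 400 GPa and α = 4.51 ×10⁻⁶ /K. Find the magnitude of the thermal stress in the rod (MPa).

68.7 MPa

ΔT = 38.10 K. Constrained thermal stress σ = E·α·ΔT = 400.0×10³ MPa × 4.51×10⁻⁶ × 38.10 = 68.7 MPa (compressive).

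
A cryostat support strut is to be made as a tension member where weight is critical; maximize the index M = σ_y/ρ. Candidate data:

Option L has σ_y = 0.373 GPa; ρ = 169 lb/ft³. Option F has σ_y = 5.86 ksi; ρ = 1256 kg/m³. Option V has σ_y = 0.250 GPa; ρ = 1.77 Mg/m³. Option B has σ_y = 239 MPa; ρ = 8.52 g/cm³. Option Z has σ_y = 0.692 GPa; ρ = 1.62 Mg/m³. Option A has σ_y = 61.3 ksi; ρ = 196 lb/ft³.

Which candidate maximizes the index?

option Z

In SI units:
  option L: σ_y = 373.0 MPa, ρ = 2707 kg/m³
  option F: σ_y = 40.40 MPa, ρ = 1256 kg/m³
  option V: σ_y = 250.0 MPa, ρ = 1770 kg/m³
  option B: σ_y = 239.0 MPa, ρ = 8520 kg/m³
  option Z: σ_y = 692.0 MPa, ρ = 1620 kg/m³
  option A: σ_y = 422.6 MPa, ρ = 3140 kg/m³
  option Z: M = 427 kN·m/kg
  option V: M = 141 kN·m/kg
  option L: M = 138 kN·m/kg
  option A: M = 135 kN·m/kg
  option F: M = 32.2 kN·m/kg
  option B: M = 28.1 kN·m/kg
The maximum is for option Z.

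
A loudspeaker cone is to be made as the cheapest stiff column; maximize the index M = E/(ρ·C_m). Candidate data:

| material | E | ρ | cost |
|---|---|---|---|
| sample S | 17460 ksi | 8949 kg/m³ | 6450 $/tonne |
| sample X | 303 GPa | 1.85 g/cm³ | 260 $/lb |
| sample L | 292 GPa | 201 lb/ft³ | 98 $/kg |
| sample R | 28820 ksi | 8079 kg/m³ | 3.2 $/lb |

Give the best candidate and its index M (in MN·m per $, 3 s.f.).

sample R, M = 3.49 MN·m per $

Normalizing units and computing the index:
  sample S: E = 120.4 GPa, ρ = 8949 kg/m³, cost = 6.450 $/kg
  sample X: E = 303.0 GPa, ρ = 1850 kg/m³, cost = 573.2 $/kg
  sample L: E = 292.0 GPa, ρ = 3220 kg/m³, cost = 98.00 $/kg
  sample R: E = 198.7 GPa, ρ = 8079 kg/m³, cost = 7.055 $/kg
  sample R: M = 3.49 MN·m per $
  sample S: M = 2.09 MN·m per $
  sample L: M = 0.925 MN·m per $
  sample X: M = 0.286 MN·m per $
Sample R has the largest M.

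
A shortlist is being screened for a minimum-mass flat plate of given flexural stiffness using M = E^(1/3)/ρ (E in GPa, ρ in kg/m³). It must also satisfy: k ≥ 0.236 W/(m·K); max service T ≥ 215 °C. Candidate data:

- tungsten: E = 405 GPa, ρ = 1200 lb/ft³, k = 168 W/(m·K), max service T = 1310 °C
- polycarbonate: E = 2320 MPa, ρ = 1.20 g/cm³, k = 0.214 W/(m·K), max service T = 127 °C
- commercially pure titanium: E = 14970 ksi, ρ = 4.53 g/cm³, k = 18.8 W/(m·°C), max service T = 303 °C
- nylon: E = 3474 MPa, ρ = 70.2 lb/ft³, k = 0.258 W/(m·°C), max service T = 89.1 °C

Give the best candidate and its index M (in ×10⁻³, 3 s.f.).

commercially pure titanium, M = 1.04×10⁻³

Screen on constraints: k ≥ 0.236 W/(m·K); max service T ≥ 215 °C. Survivors: tungsten, commercially pure titanium.
In SI units:
  tungsten: E = 405.0 GPa, ρ = 19220 kg/m³
  commercially pure titanium: E = 103.2 GPa, ρ = 4530 kg/m³
  commercially pure titanium: M = 1.04×10⁻³
  tungsten: M = 0.385×10⁻³
Commercially pure titanium ranks first.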